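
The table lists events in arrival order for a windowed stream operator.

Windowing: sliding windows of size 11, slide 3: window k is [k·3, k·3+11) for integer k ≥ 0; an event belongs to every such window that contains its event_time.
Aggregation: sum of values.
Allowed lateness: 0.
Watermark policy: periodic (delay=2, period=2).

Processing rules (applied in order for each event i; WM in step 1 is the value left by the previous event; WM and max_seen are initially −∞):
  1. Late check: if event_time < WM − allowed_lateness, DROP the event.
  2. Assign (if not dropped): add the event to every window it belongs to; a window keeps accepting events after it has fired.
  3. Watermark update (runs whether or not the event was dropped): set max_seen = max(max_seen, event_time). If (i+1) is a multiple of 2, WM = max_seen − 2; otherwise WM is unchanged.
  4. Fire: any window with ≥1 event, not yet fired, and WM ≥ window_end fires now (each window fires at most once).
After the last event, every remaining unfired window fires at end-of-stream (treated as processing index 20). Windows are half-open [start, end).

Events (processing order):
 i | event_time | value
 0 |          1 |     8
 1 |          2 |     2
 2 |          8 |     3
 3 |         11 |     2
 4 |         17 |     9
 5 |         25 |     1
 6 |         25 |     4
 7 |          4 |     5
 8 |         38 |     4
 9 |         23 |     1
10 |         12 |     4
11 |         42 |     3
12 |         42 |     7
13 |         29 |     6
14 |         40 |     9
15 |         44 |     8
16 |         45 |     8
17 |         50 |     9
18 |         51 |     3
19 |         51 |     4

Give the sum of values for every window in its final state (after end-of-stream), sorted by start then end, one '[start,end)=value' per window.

i=0 t=1 v=8: → [0,11); WM=−∞
i=1 t=2 v=2: → [0,11); WM=0
i=2 t=8 v=3: → [6,17),[3,14),[0,11); WM=0
i=3 t=11 v=2: → [9,20),[6,17),[3,14); WM=9
i=4 t=17 v=9: → [15,26),[12,23),[9,20); WM=9
i=5 t=25 v=1: → [24,35),[21,32),[18,29),[15,26); WM=23; [0,11) fires=13 [3,14) fires=5 [6,17) fires=5 [9,20) fires=11 [12,23) fires=9
i=6 t=25 v=4: → [24,35),[21,32),[18,29),[15,26); WM=23
i=7 t=4 v=5: DROP (t<23-0); WM=23
i=8 t=38 v=4: → [36,47),[33,44),[30,41); WM=23
i=9 t=23 v=1: → [21,32),[18,29),[15,26); WM=36; [15,26) fires=15 [18,29) fires=6 [21,32) fires=6 [24,35) fires=5
i=10 t=12 v=4: DROP (t<36-0); WM=36
i=11 t=42 v=3: → [42,53),[39,50),[36,47),[33,44); WM=40
i=12 t=42 v=7: → [42,53),[39,50),[36,47),[33,44); WM=40
i=13 t=29 v=6: DROP (t<40-0); WM=40
i=14 t=40 v=9: → [39,50),[36,47),[33,44),[30,41); WM=40
i=15 t=44 v=8: → [42,53),[39,50),[36,47); WM=42; [30,41) fires=13
i=16 t=45 v=8: → [45,56),[42,53),[39,50),[36,47); WM=42
i=17 t=50 v=9: → [48,59),[45,56),[42,53); WM=48; [33,44) fires=23 [36,47) fires=39
i=18 t=51 v=3: → [51,62),[48,59),[45,56),[42,53); WM=48
i=19 t=51 v=4: → [51,62),[48,59),[45,56),[42,53); WM=49

[0,11)=13 [3,14)=5 [6,17)=5 [9,20)=11 [12,23)=9 [15,26)=15 [18,29)=6 [21,32)=6 [24,35)=5 [30,41)=13 [33,44)=23 [36,47)=39 [39,50)=35 [42,53)=42 [45,56)=24 [48,59)=16 [51,62)=7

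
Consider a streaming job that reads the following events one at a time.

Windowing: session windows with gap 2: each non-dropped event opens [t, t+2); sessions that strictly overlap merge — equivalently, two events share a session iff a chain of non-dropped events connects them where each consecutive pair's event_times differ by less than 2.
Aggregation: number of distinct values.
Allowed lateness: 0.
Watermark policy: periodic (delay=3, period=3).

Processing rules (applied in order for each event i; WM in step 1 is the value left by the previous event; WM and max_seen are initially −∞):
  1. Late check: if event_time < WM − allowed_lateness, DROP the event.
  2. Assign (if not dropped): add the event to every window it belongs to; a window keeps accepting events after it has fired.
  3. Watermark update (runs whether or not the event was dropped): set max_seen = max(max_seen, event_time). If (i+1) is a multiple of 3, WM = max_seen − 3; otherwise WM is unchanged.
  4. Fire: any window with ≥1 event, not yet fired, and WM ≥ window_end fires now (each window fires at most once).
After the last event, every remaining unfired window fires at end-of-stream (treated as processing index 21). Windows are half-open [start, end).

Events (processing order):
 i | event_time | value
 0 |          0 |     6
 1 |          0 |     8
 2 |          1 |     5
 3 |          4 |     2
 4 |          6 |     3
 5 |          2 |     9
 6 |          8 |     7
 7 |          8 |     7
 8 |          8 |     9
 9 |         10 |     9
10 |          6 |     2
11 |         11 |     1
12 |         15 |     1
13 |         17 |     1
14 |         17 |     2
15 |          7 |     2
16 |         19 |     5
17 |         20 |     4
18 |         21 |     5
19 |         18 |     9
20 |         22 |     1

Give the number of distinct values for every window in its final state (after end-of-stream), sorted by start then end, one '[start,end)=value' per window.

[0,4)=4 [4,6)=1 [6,8)=2 [8,10)=2 [10,13)=2 [15,17)=1 [17,24)=5

i=0 t=0 v=6: → [0,2); WM=−∞
i=1 t=0 v=8: → [0,2); WM=−∞
i=2 t=1 v=5: → [0,3); WM=-2
i=3 t=4 v=2: → [4,6); WM=-2
i=4 t=6 v=3: → [6,8); WM=-2
i=5 t=2 v=9: → [0,4); WM=3
i=6 t=8 v=7: → [8,10); WM=3
i=7 t=8 v=7: → [8,10); WM=3
i=8 t=8 v=9: → [8,10); WM=5
i=9 t=10 v=9: → [10,12); WM=5
i=10 t=6 v=2: → [6,8); WM=5
i=11 t=11 v=1: → [10,13); WM=8
i=12 t=15 v=1: → [15,17); WM=8
i=13 t=17 v=1: → [17,19); WM=8
i=14 t=17 v=2: → [17,19); WM=14
i=15 t=7 v=2: DROP (t<14-0); WM=14
i=16 t=19 v=5: → [19,21); WM=14
i=17 t=20 v=4: → [19,22); WM=17
i=18 t=21 v=5: → [19,23); WM=17
i=19 t=18 v=9: → [17,23); WM=17
i=20 t=22 v=1: → [17,24); WM=19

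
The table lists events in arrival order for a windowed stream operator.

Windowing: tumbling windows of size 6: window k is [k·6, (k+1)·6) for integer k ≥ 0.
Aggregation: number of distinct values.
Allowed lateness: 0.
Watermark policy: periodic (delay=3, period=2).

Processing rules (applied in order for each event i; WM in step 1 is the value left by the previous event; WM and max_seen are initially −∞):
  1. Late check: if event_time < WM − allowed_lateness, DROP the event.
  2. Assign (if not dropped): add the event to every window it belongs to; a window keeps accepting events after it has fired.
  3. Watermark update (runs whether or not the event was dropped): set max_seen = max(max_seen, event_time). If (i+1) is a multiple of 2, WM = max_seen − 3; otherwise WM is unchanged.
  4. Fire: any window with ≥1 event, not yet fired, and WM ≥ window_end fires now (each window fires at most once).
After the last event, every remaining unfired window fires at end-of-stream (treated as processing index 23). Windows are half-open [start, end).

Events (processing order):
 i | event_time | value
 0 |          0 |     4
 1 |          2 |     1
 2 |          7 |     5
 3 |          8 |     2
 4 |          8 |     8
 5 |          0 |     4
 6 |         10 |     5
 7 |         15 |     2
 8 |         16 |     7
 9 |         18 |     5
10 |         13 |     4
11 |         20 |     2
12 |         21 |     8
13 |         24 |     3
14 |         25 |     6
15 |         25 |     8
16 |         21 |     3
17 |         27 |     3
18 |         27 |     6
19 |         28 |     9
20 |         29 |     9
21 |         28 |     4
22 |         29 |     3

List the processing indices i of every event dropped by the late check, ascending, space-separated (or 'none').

5 10 16

i=0 t=0 v=4: → [0,6); WM=−∞
i=1 t=2 v=1: → [0,6); WM=-1
i=2 t=7 v=5: → [6,12); WM=-1
i=3 t=8 v=2: → [6,12); WM=5
i=4 t=8 v=8: → [6,12); WM=5
i=5 t=0 v=4: DROP (t<5-0); WM=5
i=6 t=10 v=5: → [6,12); WM=5
i=7 t=15 v=2: → [12,18); WM=12; [0,6) fires=2 [6,12) fires=3
i=8 t=16 v=7: → [12,18); WM=12
i=9 t=18 v=5: → [18,24); WM=15
i=10 t=13 v=4: DROP (t<15-0); WM=15
i=11 t=20 v=2: → [18,24); WM=17
i=12 t=21 v=8: → [18,24); WM=17
i=13 t=24 v=3: → [24,30); WM=21; [12,18) fires=2
i=14 t=25 v=6: → [24,30); WM=21
i=15 t=25 v=8: → [24,30); WM=22
i=16 t=21 v=3: DROP (t<22-0); WM=22
i=17 t=27 v=3: → [24,30); WM=24; [18,24) fires=3
i=18 t=27 v=6: → [24,30); WM=24
i=19 t=28 v=9: → [24,30); WM=25
i=20 t=29 v=9: → [24,30); WM=25
i=21 t=28 v=4: → [24,30); WM=26
i=22 t=29 v=3: → [24,30); WM=26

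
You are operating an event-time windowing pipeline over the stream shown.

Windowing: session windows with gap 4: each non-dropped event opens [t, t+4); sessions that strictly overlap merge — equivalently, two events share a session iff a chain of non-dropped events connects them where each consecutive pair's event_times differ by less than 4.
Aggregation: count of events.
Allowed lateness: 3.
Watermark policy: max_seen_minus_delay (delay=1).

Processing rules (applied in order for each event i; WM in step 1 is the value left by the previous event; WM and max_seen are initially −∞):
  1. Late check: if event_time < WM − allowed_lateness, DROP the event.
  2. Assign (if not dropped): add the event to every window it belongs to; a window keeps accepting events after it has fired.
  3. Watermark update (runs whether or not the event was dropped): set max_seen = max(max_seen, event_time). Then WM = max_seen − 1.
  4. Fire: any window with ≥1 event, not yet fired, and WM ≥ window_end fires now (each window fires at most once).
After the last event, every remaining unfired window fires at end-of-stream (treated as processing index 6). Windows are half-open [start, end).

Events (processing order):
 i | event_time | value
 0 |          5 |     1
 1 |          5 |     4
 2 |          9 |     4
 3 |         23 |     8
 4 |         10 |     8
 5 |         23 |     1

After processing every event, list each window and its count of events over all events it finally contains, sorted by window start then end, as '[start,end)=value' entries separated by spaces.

[5,9)=2 [9,13)=1 [23,27)=2

i=0 t=5 v=1: → [5,9); WM=4
i=1 t=5 v=4: → [5,9); WM=4
i=2 t=9 v=4: → [9,13); WM=8
i=3 t=23 v=8: → [23,27); WM=22
i=4 t=10 v=8: DROP (t<22-3); WM=22
i=5 t=23 v=1: → [23,27); WM=22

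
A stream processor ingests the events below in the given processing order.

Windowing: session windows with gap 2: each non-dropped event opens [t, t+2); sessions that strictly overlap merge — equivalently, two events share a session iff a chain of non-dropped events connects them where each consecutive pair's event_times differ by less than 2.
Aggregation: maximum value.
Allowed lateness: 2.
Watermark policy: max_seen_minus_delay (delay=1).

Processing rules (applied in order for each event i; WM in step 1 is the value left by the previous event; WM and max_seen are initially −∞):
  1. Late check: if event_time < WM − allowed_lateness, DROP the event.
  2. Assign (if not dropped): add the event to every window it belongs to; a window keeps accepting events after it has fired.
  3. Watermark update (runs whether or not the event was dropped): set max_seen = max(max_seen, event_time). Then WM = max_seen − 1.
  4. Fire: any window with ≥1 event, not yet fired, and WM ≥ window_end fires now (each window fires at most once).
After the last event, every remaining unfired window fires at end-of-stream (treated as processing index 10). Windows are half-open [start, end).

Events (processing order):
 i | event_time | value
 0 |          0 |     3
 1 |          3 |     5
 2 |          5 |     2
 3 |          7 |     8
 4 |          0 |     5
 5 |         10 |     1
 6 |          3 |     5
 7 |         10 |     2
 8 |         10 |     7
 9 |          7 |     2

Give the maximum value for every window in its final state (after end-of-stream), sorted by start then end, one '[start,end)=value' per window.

i=0 t=0 v=3: → [0,2); WM=-1
i=1 t=3 v=5: → [3,5); WM=2
i=2 t=5 v=2: → [5,7); WM=4
i=3 t=7 v=8: → [7,9); WM=6
i=4 t=0 v=5: DROP (t<6-2); WM=6
i=5 t=10 v=1: → [10,12); WM=9
i=6 t=3 v=5: DROP (t<9-2); WM=9
i=7 t=10 v=2: → [10,12); WM=9
i=8 t=10 v=7: → [10,12); WM=9
i=9 t=7 v=2: → [7,9); WM=9

[0,2)=3 [3,5)=5 [5,7)=2 [7,9)=8 [10,12)=7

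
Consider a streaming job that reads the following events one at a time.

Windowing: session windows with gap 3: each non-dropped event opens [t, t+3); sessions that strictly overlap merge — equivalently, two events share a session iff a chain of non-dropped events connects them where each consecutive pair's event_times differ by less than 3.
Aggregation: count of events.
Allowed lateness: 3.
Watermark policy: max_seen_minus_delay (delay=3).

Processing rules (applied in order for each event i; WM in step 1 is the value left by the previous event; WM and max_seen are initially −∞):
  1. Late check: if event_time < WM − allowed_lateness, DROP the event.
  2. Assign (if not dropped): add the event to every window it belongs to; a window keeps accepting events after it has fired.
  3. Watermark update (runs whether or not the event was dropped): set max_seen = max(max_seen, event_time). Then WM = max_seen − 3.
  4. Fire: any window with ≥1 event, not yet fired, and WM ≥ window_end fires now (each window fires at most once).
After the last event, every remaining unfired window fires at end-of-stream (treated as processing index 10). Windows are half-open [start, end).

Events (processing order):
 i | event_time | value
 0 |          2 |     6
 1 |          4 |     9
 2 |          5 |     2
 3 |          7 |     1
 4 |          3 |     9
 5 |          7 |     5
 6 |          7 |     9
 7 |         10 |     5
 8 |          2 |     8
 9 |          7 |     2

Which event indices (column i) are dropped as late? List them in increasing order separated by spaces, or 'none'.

i=0 t=2 v=6: → [2,5); WM=-1
i=1 t=4 v=9: → [2,7); WM=1
i=2 t=5 v=2: → [2,8); WM=2
i=3 t=7 v=1: → [2,10); WM=4
i=4 t=3 v=9: → [2,10); WM=4
i=5 t=7 v=5: → [2,10); WM=4
i=6 t=7 v=9: → [2,10); WM=4
i=7 t=10 v=5: → [10,13); WM=7
i=8 t=2 v=8: DROP (t<7-3); WM=7
i=9 t=7 v=2: → [2,10); WM=7

8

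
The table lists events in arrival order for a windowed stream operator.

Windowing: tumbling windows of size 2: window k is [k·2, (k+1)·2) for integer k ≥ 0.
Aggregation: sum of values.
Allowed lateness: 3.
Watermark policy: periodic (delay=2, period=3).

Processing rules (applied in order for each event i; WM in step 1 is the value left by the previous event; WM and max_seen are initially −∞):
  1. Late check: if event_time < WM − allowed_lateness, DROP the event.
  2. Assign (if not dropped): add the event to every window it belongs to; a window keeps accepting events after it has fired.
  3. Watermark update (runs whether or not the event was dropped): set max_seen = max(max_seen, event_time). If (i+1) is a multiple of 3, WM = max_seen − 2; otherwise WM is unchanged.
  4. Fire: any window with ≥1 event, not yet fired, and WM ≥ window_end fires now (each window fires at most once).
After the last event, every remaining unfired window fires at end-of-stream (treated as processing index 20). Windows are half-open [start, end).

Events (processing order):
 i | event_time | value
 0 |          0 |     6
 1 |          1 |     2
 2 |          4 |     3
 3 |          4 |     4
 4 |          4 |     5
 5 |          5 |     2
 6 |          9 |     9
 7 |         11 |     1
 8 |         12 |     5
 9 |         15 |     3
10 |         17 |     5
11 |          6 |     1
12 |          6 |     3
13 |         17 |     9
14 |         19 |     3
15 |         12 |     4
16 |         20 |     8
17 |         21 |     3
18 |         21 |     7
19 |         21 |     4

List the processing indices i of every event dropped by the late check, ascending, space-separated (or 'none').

11 12 15

i=0 t=0 v=6: → [0,2); WM=−∞
i=1 t=1 v=2: → [0,2); WM=−∞
i=2 t=4 v=3: → [4,6); WM=2; [0,2) fires=8
i=3 t=4 v=4: → [4,6); WM=2
i=4 t=4 v=5: → [4,6); WM=2
i=5 t=5 v=2: → [4,6); WM=3
i=6 t=9 v=9: → [8,10); WM=3
i=7 t=11 v=1: → [10,12); WM=3
i=8 t=12 v=5: → [12,14); WM=10; [4,6) fires=14 [8,10) fires=9
i=9 t=15 v=3: → [14,16); WM=10
i=10 t=17 v=5: → [16,18); WM=10
i=11 t=6 v=1: DROP (t<10-3); WM=15; [10,12) fires=1 [12,14) fires=5
i=12 t=6 v=3: DROP (t<15-3); WM=15
i=13 t=17 v=9: → [16,18); WM=15
i=14 t=19 v=3: → [18,20); WM=17; [14,16) fires=3
i=15 t=12 v=4: DROP (t<17-3); WM=17
i=16 t=20 v=8: → [20,22); WM=17
i=17 t=21 v=3: → [20,22); WM=19; [16,18) fires=14
i=18 t=21 v=7: → [20,22); WM=19
i=19 t=21 v=4: → [20,22); WM=19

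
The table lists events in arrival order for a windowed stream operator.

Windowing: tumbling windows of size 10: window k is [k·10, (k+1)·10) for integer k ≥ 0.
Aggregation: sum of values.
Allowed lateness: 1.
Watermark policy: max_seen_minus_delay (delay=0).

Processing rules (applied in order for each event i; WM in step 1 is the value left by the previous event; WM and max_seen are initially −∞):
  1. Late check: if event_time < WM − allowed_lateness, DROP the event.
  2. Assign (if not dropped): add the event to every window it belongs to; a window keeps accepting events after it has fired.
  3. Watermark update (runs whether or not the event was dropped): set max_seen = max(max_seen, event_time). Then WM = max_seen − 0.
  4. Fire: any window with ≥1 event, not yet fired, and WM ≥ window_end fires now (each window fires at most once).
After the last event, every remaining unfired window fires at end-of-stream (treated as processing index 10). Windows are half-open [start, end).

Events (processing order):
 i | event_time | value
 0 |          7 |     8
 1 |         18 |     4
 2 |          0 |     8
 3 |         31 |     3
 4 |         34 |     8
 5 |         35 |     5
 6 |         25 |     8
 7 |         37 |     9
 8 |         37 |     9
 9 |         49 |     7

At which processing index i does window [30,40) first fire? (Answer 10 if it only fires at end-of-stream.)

i=0 t=7 v=8: → [0,10); WM=7
i=1 t=18 v=4: → [10,20); WM=18; [0,10) fires=8
i=2 t=0 v=8: DROP (t<18-1); WM=18
i=3 t=31 v=3: → [30,40); WM=31; [10,20) fires=4
i=4 t=34 v=8: → [30,40); WM=34
i=5 t=35 v=5: → [30,40); WM=35
i=6 t=25 v=8: DROP (t<35-1); WM=35
i=7 t=37 v=9: → [30,40); WM=37
i=8 t=37 v=9: → [30,40); WM=37
i=9 t=49 v=7: → [40,50); WM=49; [30,40) fires=34

9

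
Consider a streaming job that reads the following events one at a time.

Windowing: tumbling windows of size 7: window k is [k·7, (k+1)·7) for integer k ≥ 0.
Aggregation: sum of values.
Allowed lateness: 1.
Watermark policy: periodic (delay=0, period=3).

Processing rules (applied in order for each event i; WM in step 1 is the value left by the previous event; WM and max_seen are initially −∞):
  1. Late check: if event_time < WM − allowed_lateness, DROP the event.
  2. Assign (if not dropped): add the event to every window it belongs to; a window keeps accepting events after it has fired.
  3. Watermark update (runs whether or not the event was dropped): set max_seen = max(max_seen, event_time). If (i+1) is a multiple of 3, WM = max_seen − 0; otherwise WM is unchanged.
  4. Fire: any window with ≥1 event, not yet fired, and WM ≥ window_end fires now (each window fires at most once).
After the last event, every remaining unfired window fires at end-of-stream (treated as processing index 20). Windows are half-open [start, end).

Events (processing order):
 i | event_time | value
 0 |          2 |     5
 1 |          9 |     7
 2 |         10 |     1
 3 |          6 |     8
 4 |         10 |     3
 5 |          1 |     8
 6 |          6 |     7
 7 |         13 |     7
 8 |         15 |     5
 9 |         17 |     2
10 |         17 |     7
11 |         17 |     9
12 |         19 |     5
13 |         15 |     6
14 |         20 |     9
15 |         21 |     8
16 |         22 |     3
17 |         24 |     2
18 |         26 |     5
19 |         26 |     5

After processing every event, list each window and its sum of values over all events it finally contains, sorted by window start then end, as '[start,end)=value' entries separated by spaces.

[0,7)=5 [7,14)=18 [14,21)=37 [21,28)=23

i=0 t=2 v=5: → [0,7); WM=−∞
i=1 t=9 v=7: → [7,14); WM=−∞
i=2 t=10 v=1: → [7,14); WM=10; [0,7) fires=5
i=3 t=6 v=8: DROP (t<10-1); WM=10
i=4 t=10 v=3: → [7,14); WM=10
i=5 t=1 v=8: DROP (t<10-1); WM=10
i=6 t=6 v=7: DROP (t<10-1); WM=10
i=7 t=13 v=7: → [7,14); WM=10
i=8 t=15 v=5: → [14,21); WM=15; [7,14) fires=18
i=9 t=17 v=2: → [14,21); WM=15
i=10 t=17 v=7: → [14,21); WM=15
i=11 t=17 v=9: → [14,21); WM=17
i=12 t=19 v=5: → [14,21); WM=17
i=13 t=15 v=6: DROP (t<17-1); WM=17
i=14 t=20 v=9: → [14,21); WM=20
i=15 t=21 v=8: → [21,28); WM=20
i=16 t=22 v=3: → [21,28); WM=20
i=17 t=24 v=2: → [21,28); WM=24; [14,21) fires=37
i=18 t=26 v=5: → [21,28); WM=24
i=19 t=26 v=5: → [21,28); WM=24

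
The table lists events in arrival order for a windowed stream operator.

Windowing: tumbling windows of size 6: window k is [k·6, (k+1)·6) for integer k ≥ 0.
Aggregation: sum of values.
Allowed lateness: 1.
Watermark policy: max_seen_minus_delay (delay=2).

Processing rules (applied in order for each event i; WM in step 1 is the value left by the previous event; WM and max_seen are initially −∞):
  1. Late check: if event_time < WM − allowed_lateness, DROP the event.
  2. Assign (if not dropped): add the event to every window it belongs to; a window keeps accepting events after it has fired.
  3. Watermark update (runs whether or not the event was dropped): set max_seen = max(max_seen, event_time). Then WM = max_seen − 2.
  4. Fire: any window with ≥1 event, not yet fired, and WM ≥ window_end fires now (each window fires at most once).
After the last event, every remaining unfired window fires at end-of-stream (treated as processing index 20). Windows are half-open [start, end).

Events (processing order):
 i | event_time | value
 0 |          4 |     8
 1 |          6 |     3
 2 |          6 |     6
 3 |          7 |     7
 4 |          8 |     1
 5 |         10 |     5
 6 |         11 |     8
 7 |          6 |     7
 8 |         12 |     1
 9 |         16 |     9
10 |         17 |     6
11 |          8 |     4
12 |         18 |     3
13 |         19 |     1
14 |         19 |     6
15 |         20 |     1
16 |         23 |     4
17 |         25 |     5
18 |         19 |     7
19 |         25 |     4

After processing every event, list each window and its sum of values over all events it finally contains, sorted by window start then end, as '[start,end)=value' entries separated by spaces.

i=0 t=4 v=8: → [0,6); WM=2
i=1 t=6 v=3: → [6,12); WM=4
i=2 t=6 v=6: → [6,12); WM=4
i=3 t=7 v=7: → [6,12); WM=5
i=4 t=8 v=1: → [6,12); WM=6; [0,6) fires=8
i=5 t=10 v=5: → [6,12); WM=8
i=6 t=11 v=8: → [6,12); WM=9
i=7 t=6 v=7: DROP (t<9-1); WM=9
i=8 t=12 v=1: → [12,18); WM=10
i=9 t=16 v=9: → [12,18); WM=14; [6,12) fires=30
i=10 t=17 v=6: → [12,18); WM=15
i=11 t=8 v=4: DROP (t<15-1); WM=15
i=12 t=18 v=3: → [18,24); WM=16
i=13 t=19 v=1: → [18,24); WM=17
i=14 t=19 v=6: → [18,24); WM=17
i=15 t=20 v=1: → [18,24); WM=18; [12,18) fires=16
i=16 t=23 v=4: → [18,24); WM=21
i=17 t=25 v=5: → [24,30); WM=23
i=18 t=19 v=7: DROP (t<23-1); WM=23
i=19 t=25 v=4: → [24,30); WM=23

[0,6)=8 [6,12)=30 [12,18)=16 [18,24)=15 [24,30)=9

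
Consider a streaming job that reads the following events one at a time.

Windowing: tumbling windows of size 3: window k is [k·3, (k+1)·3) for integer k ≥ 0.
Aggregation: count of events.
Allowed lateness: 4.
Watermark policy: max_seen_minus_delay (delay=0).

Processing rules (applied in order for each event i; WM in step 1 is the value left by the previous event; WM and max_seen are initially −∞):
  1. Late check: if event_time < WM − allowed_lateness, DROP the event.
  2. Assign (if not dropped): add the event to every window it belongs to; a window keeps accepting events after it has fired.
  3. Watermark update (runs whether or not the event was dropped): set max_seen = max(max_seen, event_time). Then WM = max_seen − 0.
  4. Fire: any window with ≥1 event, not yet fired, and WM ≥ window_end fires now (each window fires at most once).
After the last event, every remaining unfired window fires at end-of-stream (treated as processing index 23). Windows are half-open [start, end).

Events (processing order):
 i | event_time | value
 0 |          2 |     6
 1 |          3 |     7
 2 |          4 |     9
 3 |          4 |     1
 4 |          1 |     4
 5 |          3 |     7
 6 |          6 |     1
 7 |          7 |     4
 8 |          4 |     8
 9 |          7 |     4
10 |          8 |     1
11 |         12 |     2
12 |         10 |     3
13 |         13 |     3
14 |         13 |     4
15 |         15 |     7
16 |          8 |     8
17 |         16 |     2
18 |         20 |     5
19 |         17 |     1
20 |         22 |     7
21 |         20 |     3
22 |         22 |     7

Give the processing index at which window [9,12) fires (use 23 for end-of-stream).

i=0 t=2 v=6: → [0,3); WM=2
i=1 t=3 v=7: → [3,6); WM=3; [0,3) fires=1
i=2 t=4 v=9: → [3,6); WM=4
i=3 t=4 v=1: → [3,6); WM=4
i=4 t=1 v=4: → [0,3); WM=4
i=5 t=3 v=7: → [3,6); WM=4
i=6 t=6 v=1: → [6,9); WM=6; [3,6) fires=4
i=7 t=7 v=4: → [6,9); WM=7
i=8 t=4 v=8: → [3,6); WM=7
i=9 t=7 v=4: → [6,9); WM=7
i=10 t=8 v=1: → [6,9); WM=8
i=11 t=12 v=2: → [12,15); WM=12; [6,9) fires=4
i=12 t=10 v=3: → [9,12); WM=12; [9,12) fires=1
i=13 t=13 v=3: → [12,15); WM=13
i=14 t=13 v=4: → [12,15); WM=13
i=15 t=15 v=7: → [15,18); WM=15; [12,15) fires=3
i=16 t=8 v=8: DROP (t<15-4); WM=15
i=17 t=16 v=2: → [15,18); WM=16
i=18 t=20 v=5: → [18,21); WM=20; [15,18) fires=2
i=19 t=17 v=1: → [15,18); WM=20
i=20 t=22 v=7: → [21,24); WM=22; [18,21) fires=1
i=21 t=20 v=3: → [18,21); WM=22
i=22 t=22 v=7: → [21,24); WM=22

12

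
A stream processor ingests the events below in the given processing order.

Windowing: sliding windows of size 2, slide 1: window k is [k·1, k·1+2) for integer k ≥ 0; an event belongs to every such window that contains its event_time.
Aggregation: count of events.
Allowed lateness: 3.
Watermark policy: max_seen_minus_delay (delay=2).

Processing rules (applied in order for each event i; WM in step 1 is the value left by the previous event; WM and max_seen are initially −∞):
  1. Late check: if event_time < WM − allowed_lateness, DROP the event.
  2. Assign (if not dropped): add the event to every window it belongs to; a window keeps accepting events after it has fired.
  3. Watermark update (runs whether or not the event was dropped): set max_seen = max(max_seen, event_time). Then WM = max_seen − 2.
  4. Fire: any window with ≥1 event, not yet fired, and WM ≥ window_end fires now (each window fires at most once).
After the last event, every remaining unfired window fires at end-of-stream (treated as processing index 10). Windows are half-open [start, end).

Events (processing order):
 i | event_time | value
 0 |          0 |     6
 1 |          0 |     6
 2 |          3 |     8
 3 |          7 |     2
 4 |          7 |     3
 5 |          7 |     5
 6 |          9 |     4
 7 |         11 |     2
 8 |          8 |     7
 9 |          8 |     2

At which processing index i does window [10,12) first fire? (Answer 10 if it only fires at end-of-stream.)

i=0 t=0 v=6: → [0,2); WM=-2
i=1 t=0 v=6: → [0,2); WM=-2
i=2 t=3 v=8: → [3,5),[2,4); WM=1
i=3 t=7 v=2: → [7,9),[6,8); WM=5; [0,2) fires=2 [2,4) fires=1 [3,5) fires=1
i=4 t=7 v=3: → [7,9),[6,8); WM=5
i=5 t=7 v=5: → [7,9),[6,8); WM=5
i=6 t=9 v=4: → [9,11),[8,10); WM=7
i=7 t=11 v=2: → [11,13),[10,12); WM=9; [6,8) fires=3 [7,9) fires=3
i=8 t=8 v=7: → [8,10),[7,9); WM=9
i=9 t=8 v=2: → [8,10),[7,9); WM=9

10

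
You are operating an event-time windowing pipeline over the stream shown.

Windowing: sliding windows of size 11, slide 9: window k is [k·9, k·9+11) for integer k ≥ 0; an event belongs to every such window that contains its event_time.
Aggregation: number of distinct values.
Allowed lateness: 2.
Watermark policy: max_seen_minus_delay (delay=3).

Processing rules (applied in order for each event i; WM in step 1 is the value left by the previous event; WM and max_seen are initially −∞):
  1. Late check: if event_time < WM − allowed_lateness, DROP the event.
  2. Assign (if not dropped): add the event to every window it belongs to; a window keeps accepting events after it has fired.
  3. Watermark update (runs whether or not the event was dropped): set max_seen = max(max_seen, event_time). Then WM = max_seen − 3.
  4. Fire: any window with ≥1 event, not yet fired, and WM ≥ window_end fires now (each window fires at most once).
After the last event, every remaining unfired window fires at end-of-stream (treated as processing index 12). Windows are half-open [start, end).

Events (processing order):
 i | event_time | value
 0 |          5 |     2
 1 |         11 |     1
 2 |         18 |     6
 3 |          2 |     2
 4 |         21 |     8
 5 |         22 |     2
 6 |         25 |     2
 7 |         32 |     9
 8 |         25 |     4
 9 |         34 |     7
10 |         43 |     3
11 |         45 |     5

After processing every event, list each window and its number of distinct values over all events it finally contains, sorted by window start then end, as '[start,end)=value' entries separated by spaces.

i=0 t=5 v=2: → [0,11); WM=2
i=1 t=11 v=1: → [9,20); WM=8
i=2 t=18 v=6: → [18,29),[9,20); WM=15; [0,11) fires=1
i=3 t=2 v=2: DROP (t<15-2); WM=15
i=4 t=21 v=8: → [18,29); WM=18
i=5 t=22 v=2: → [18,29); WM=19
i=6 t=25 v=2: → [18,29); WM=22; [9,20) fires=2
i=7 t=32 v=9: → [27,38); WM=29; [18,29) fires=3
i=8 t=25 v=4: DROP (t<29-2); WM=29
i=9 t=34 v=7: → [27,38); WM=31
i=10 t=43 v=3: → [36,47); WM=40; [27,38) fires=2
i=11 t=45 v=5: → [45,56),[36,47); WM=42

[0,11)=1 [9,20)=2 [18,29)=3 [27,38)=2 [36,47)=2 [45,56)=1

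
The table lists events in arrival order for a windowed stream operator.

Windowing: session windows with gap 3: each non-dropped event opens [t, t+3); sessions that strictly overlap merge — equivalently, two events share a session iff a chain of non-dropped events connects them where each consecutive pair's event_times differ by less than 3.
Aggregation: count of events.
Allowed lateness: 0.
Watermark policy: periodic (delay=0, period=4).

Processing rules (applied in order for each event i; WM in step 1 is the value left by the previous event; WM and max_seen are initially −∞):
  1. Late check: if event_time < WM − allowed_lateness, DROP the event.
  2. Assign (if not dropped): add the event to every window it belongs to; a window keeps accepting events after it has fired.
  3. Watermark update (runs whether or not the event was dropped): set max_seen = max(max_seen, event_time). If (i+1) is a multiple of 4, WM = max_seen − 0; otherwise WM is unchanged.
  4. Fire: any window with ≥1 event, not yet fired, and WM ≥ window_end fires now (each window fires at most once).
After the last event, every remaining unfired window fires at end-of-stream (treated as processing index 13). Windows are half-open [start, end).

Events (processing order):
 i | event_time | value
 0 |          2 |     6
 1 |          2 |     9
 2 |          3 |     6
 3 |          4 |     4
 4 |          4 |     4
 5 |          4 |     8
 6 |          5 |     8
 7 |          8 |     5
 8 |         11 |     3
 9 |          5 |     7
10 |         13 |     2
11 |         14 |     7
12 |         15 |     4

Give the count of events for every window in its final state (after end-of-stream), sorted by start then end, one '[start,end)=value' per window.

i=0 t=2 v=6: → [2,5); WM=−∞
i=1 t=2 v=9: → [2,5); WM=−∞
i=2 t=3 v=6: → [2,6); WM=−∞
i=3 t=4 v=4: → [2,7); WM=4
i=4 t=4 v=4: → [2,7); WM=4
i=5 t=4 v=8: → [2,7); WM=4
i=6 t=5 v=8: → [2,8); WM=4
i=7 t=8 v=5: → [8,11); WM=8
i=8 t=11 v=3: → [11,14); WM=8
i=9 t=5 v=7: DROP (t<8-0); WM=8
i=10 t=13 v=2: → [11,16); WM=8
i=11 t=14 v=7: → [11,17); WM=14
i=12 t=15 v=4: → [11,18); WM=14

[2,8)=7 [8,11)=1 [11,18)=4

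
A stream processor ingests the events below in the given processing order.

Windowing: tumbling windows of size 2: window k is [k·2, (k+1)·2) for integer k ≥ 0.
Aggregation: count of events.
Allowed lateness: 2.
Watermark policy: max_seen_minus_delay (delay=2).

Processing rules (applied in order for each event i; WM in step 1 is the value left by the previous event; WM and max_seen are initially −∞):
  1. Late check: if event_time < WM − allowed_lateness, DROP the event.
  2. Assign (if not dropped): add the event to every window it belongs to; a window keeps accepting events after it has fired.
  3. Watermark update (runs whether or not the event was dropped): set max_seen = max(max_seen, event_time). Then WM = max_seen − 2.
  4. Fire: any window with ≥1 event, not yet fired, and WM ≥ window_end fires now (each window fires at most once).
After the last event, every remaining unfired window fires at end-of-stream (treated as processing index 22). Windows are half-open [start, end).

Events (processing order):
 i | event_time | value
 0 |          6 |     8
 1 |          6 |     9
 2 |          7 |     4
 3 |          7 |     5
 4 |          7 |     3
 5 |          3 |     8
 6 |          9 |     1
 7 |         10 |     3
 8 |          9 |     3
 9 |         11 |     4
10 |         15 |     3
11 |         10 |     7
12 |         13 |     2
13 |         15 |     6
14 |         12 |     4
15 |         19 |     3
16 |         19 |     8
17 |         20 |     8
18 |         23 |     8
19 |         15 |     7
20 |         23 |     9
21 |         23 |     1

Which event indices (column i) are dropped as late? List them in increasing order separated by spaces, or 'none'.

11 19

i=0 t=6 v=8: → [6,8); WM=4
i=1 t=6 v=9: → [6,8); WM=4
i=2 t=7 v=4: → [6,8); WM=5
i=3 t=7 v=5: → [6,8); WM=5
i=4 t=7 v=3: → [6,8); WM=5
i=5 t=3 v=8: → [2,4); WM=5; [2,4) fires=1
i=6 t=9 v=1: → [8,10); WM=7
i=7 t=10 v=3: → [10,12); WM=8; [6,8) fires=5
i=8 t=9 v=3: → [8,10); WM=8
i=9 t=11 v=4: → [10,12); WM=9
i=10 t=15 v=3: → [14,16); WM=13; [8,10) fires=2 [10,12) fires=2
i=11 t=10 v=7: DROP (t<13-2); WM=13
i=12 t=13 v=2: → [12,14); WM=13
i=13 t=15 v=6: → [14,16); WM=13
i=14 t=12 v=4: → [12,14); WM=13
i=15 t=19 v=3: → [18,20); WM=17; [12,14) fires=2 [14,16) fires=2
i=16 t=19 v=8: → [18,20); WM=17
i=17 t=20 v=8: → [20,22); WM=18
i=18 t=23 v=8: → [22,24); WM=21; [18,20) fires=2
i=19 t=15 v=7: DROP (t<21-2); WM=21
i=20 t=23 v=9: → [22,24); WM=21
i=21 t=23 v=1: → [22,24); WM=21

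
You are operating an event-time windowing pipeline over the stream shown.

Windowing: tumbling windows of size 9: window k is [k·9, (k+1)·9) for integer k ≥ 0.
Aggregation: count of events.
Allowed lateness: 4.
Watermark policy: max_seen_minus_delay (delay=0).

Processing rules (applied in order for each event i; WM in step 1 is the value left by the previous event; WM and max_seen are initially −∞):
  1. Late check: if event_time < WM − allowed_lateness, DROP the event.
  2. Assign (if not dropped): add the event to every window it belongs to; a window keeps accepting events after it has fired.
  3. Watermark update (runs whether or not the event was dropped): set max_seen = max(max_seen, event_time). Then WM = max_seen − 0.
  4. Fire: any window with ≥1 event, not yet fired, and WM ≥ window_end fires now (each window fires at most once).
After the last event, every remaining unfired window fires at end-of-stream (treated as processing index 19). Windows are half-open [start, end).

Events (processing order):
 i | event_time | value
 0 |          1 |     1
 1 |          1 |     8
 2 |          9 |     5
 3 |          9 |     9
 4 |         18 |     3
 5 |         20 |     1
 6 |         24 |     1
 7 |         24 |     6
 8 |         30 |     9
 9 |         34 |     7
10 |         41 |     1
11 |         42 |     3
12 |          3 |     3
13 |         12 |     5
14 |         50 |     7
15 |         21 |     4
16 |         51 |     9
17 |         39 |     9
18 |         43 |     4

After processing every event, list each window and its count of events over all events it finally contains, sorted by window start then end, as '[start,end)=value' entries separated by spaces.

[0,9)=2 [9,18)=2 [18,27)=4 [27,36)=2 [36,45)=2 [45,54)=2

i=0 t=1 v=1: → [0,9); WM=1
i=1 t=1 v=8: → [0,9); WM=1
i=2 t=9 v=5: → [9,18); WM=9; [0,9) fires=2
i=3 t=9 v=9: → [9,18); WM=9
i=4 t=18 v=3: → [18,27); WM=18; [9,18) fires=2
i=5 t=20 v=1: → [18,27); WM=20
i=6 t=24 v=1: → [18,27); WM=24
i=7 t=24 v=6: → [18,27); WM=24
i=8 t=30 v=9: → [27,36); WM=30; [18,27) fires=4
i=9 t=34 v=7: → [27,36); WM=34
i=10 t=41 v=1: → [36,45); WM=41; [27,36) fires=2
i=11 t=42 v=3: → [36,45); WM=42
i=12 t=3 v=3: DROP (t<42-4); WM=42
i=13 t=12 v=5: DROP (t<42-4); WM=42
i=14 t=50 v=7: → [45,54); WM=50; [36,45) fires=2
i=15 t=21 v=4: DROP (t<50-4); WM=50
i=16 t=51 v=9: → [45,54); WM=51
i=17 t=39 v=9: DROP (t<51-4); WM=51
i=18 t=43 v=4: DROP (t<51-4); WM=51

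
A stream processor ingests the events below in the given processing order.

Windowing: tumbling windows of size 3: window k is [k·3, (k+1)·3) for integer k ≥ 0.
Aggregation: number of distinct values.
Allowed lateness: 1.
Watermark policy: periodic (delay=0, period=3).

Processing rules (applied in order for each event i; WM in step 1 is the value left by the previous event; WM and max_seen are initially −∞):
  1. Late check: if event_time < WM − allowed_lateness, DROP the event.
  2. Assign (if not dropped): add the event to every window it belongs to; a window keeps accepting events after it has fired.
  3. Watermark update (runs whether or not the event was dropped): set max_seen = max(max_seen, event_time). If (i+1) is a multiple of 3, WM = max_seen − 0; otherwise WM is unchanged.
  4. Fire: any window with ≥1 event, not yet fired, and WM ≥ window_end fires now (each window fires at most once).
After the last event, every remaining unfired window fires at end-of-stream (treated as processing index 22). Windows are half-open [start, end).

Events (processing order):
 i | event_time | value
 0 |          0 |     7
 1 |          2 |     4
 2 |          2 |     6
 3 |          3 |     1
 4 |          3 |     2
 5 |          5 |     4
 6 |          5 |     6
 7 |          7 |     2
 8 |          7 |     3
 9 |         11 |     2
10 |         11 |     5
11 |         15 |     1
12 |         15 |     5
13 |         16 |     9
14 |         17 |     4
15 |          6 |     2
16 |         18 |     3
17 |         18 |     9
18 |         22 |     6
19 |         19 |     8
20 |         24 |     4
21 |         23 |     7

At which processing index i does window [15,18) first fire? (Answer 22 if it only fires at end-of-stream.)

i=0 t=0 v=7: → [0,3); WM=−∞
i=1 t=2 v=4: → [0,3); WM=−∞
i=2 t=2 v=6: → [0,3); WM=2
i=3 t=3 v=1: → [3,6); WM=2
i=4 t=3 v=2: → [3,6); WM=2
i=5 t=5 v=4: → [3,6); WM=5; [0,3) fires=3
i=6 t=5 v=6: → [3,6); WM=5
i=7 t=7 v=2: → [6,9); WM=5
i=8 t=7 v=3: → [6,9); WM=7; [3,6) fires=4
i=9 t=11 v=2: → [9,12); WM=7
i=10 t=11 v=5: → [9,12); WM=7
i=11 t=15 v=1: → [15,18); WM=15; [6,9) fires=2 [9,12) fires=2
i=12 t=15 v=5: → [15,18); WM=15
i=13 t=16 v=9: → [15,18); WM=15
i=14 t=17 v=4: → [15,18); WM=17
i=15 t=6 v=2: DROP (t<17-1); WM=17
i=16 t=18 v=3: → [18,21); WM=17
i=17 t=18 v=9: → [18,21); WM=18; [15,18) fires=4
i=18 t=22 v=6: → [21,24); WM=18
i=19 t=19 v=8: → [18,21); WM=18
i=20 t=24 v=4: → [24,27); WM=24; [18,21) fires=3 [21,24) fires=1
i=21 t=23 v=7: → [21,24); WM=24

17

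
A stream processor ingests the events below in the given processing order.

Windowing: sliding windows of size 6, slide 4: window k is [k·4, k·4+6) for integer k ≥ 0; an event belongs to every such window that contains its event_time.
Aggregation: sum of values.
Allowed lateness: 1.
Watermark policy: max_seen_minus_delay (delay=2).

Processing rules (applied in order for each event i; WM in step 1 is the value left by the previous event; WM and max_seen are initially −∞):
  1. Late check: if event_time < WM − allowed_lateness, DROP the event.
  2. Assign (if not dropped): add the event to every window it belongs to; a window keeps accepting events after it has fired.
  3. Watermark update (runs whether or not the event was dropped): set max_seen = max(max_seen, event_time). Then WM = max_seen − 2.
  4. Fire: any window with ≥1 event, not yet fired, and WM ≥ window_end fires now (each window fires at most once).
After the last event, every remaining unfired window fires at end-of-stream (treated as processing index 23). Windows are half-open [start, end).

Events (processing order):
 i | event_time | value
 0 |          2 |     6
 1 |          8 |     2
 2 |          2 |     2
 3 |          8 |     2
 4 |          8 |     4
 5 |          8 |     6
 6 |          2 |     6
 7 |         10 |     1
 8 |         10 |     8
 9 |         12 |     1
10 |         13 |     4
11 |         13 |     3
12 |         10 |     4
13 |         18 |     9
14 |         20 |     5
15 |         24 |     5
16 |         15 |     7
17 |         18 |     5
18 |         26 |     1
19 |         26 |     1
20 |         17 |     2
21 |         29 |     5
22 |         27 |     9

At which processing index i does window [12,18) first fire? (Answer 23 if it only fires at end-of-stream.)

i=0 t=2 v=6: → [0,6); WM=0
i=1 t=8 v=2: → [8,14),[4,10); WM=6; [0,6) fires=6
i=2 t=2 v=2: DROP (t<6-1); WM=6
i=3 t=8 v=2: → [8,14),[4,10); WM=6
i=4 t=8 v=4: → [8,14),[4,10); WM=6
i=5 t=8 v=6: → [8,14),[4,10); WM=6
i=6 t=2 v=6: DROP (t<6-1); WM=6
i=7 t=10 v=1: → [8,14); WM=8
i=8 t=10 v=8: → [8,14); WM=8
i=9 t=12 v=1: → [12,18),[8,14); WM=10; [4,10) fires=14
i=10 t=13 v=4: → [12,18),[8,14); WM=11
i=11 t=13 v=3: → [12,18),[8,14); WM=11
i=12 t=10 v=4: → [8,14); WM=11
i=13 t=18 v=9: → [16,22); WM=16; [8,14) fires=35
i=14 t=20 v=5: → [20,26),[16,22); WM=18; [12,18) fires=8
i=15 t=24 v=5: → [24,30),[20,26); WM=22; [16,22) fires=14
i=16 t=15 v=7: DROP (t<22-1); WM=22
i=17 t=18 v=5: DROP (t<22-1); WM=22
i=18 t=26 v=1: → [24,30); WM=24
i=19 t=26 v=1: → [24,30); WM=24
i=20 t=17 v=2: DROP (t<24-1); WM=24
i=21 t=29 v=5: → [28,34),[24,30); WM=27; [20,26) fires=10
i=22 t=27 v=9: → [24,30); WM=27

14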